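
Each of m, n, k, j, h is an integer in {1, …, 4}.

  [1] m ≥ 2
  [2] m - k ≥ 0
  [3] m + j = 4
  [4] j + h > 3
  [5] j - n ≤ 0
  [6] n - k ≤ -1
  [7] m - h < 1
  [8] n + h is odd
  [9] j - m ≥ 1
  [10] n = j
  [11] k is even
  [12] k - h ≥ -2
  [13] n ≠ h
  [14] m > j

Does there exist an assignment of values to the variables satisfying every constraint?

Unsatisfiable

Constraints 2, 5, 6, and 9 give n − j ≥ 0, j − m ≥ 1, m − k ≥ 0, k − n ≥ 1.
Adding all 4 inequalities: the left sides telescope to 0, and the right sides sum to 0 + 1 + 0 + 1 = 2. So 0 ≥ 2, which is false.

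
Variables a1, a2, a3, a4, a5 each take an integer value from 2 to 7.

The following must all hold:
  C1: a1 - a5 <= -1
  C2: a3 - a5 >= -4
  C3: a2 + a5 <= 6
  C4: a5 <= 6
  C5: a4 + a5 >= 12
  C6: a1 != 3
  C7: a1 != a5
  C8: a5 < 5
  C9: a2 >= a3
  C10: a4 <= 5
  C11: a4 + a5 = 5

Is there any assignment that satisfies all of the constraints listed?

Unsatisfiable

From constraint 10: a4 ≤ 5. From constraint 4: a5 ≤ 6. Hence a4 + a5 ≤ 11. But constraint 5 requires a4 + a5 ≥ 12, and 12 > 11. Contradiction.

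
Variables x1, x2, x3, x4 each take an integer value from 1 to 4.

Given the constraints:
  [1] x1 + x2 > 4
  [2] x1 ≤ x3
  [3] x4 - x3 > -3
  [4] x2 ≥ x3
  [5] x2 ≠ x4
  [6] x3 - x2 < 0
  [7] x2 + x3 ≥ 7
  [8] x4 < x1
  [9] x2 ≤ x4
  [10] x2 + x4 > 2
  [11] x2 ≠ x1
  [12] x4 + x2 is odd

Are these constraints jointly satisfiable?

Constraints 2, 6, 8, and 9 give x1 ≤ x3, x3 < x2, x2 ≤ x4, x4 < x1. Chaining: x1 ≤ x3 < x2 ≤ x4 < x1, which forces x1 < x1 — impossible.

Unsatisfiable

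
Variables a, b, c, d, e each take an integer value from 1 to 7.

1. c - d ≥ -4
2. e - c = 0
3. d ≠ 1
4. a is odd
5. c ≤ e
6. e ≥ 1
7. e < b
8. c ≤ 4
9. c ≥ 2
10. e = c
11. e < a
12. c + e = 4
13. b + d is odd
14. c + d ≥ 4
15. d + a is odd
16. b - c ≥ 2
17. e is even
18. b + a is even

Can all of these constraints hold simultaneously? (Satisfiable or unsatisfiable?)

One satisfying assignment is a = 3, b = 7, c = 2, d = 4, e = 2.
For the less obvious constraints — constraint 1: c - d = -2; constraint 2: e - c = 0; constraint 12: c + e = 4 — and the others hold by inspection.

Satisfiable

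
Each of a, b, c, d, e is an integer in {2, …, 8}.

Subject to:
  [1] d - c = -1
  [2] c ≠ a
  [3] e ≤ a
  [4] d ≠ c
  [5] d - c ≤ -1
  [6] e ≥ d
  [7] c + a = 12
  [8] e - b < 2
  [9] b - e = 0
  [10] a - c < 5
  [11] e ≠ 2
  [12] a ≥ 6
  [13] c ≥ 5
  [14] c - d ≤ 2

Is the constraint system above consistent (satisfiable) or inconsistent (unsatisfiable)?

Satisfiable

One satisfying assignment is a = 7, b = 5, c = 5, d = 4, e = 5.
For the less obvious constraints — constraint 1: d - c = -1; constraint 5: d - c = -1 — and the others hold by inspection.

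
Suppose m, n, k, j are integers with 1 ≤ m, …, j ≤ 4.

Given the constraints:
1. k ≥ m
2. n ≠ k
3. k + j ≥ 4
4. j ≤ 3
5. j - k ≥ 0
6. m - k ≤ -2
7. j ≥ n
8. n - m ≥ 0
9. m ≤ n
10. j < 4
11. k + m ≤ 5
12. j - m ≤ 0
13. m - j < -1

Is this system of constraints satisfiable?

Unsatisfiable

Constraints 5, 6, and 12 give j − k ≥ 0, k − m ≥ 2, m − j ≥ 0.
Adding all 3 inequalities: the left sides telescope to 0, and the right sides sum to 0 + 2 + 0 = 2. So 0 ≥ 2, which is false.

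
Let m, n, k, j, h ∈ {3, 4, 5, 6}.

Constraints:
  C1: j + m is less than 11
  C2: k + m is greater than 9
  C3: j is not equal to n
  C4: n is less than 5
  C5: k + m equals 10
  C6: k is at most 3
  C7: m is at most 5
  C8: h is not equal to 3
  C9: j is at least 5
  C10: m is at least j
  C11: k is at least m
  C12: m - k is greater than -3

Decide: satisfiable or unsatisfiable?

From constraints 9 and 10: m ≥ j and j ≥ 5, so m ≥ 5. From constraints 6 and 11: m ≤ k and k ≤ 3, so m ≤ 3. But 3 < 5, so no value of m works.

Unsatisfiable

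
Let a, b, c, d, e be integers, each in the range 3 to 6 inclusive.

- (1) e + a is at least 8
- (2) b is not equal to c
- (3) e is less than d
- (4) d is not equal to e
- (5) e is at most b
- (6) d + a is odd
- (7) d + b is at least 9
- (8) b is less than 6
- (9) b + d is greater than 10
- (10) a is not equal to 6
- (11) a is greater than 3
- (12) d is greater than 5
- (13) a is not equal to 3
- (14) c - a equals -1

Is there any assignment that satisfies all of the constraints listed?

Satisfiable

The assignment a = 5, b = 5, c = 4, d = 6, e = 3 works:
  constraint 1 holds since e + a = 8.
  constraint 7 holds since d + b = 11.
The rest check out directly.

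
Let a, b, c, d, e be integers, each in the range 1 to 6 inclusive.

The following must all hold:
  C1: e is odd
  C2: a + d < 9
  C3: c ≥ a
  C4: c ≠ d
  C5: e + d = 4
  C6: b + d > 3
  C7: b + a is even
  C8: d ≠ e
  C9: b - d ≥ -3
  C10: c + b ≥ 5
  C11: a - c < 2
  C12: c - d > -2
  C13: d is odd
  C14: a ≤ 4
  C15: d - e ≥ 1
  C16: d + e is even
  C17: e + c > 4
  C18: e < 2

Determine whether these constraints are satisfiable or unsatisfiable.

Satisfiable

Take a = 4, b = 2, c = 4, d = 3, e = 1. Then constraint 2: a + d = 7; constraint 5: e + d = 4, and every other listed constraint is also met.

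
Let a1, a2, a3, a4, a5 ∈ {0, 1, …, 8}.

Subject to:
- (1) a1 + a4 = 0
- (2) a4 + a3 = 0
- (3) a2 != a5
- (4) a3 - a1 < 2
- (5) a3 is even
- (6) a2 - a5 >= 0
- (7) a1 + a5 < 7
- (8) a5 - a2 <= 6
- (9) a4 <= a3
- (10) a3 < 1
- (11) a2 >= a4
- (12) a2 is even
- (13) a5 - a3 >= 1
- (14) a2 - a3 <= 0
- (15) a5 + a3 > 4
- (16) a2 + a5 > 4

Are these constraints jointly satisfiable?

Constraints 6, 13, and 14 give a2 − a5 ≥ 0, a5 − a3 ≥ 1, a3 − a2 ≥ 0.
Adding all 3 inequalities: the left sides telescope to 0, and the right sides sum to 0 + 1 + 0 = 1. So 0 ≥ 1, which is false.

Unsatisfiable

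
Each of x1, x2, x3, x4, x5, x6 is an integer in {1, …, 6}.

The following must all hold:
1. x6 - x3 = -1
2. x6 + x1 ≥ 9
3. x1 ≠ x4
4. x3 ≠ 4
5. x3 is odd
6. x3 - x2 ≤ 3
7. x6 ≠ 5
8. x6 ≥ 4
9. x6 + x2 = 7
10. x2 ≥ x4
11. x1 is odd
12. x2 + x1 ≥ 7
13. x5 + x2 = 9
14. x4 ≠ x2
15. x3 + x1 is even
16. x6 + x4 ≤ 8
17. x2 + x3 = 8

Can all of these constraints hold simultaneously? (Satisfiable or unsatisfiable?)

Satisfiable

Try x1 = 5, x2 = 3, x3 = 5, x4 = 1, x5 = 6, x6 = 4.
Check constraint 1: x6 - x3 = -1; constraint 2: x6 + x1 = 9; constraint 6: x3 - x2 = 2. The remaining constraints are straightforward to verify.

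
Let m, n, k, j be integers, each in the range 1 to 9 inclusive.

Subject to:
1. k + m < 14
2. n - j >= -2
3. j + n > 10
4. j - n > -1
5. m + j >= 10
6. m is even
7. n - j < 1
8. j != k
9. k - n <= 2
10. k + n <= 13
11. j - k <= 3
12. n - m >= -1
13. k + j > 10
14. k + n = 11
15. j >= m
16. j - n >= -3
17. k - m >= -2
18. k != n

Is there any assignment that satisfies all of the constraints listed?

The assignment m = 6, n = 6, k = 5, j = 6 works:
  constraint 1 holds since k + m = 11.
  constraint 2 holds since n - j = 0.
The rest check out directly.

Satisfiable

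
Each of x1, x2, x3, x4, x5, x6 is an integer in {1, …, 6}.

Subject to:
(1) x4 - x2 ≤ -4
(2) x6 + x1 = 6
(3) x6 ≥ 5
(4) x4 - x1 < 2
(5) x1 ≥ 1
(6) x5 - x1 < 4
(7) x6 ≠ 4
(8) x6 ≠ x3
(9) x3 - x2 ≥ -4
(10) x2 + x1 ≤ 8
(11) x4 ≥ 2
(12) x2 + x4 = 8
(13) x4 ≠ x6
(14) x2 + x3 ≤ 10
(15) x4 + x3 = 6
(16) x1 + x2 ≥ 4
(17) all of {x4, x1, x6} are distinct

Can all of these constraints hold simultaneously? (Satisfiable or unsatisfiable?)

Satisfiable

Try x1 = 1, x2 = 6, x3 = 4, x4 = 2, x5 = 2, x6 = 5.
Check constraint 1: x4 - x2 = -4; constraint 2: x6 + x1 = 6. The remaining constraints are straightforward to verify.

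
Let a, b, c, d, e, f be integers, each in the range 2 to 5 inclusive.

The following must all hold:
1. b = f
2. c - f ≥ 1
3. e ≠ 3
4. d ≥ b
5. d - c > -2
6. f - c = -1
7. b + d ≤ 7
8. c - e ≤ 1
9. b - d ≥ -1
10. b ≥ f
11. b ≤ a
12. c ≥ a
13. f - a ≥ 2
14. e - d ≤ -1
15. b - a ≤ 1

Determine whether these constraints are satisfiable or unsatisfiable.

Unsatisfiable

Constraints 2, 8, 9, 13, 14, and 15 give d − e ≥ 1, e − c ≥ -1, c − f ≥ 1, f − a ≥ 2, a − b ≥ -1, b − d ≥ -1.
Adding all 6 inequalities: the left sides telescope to 0, and the right sides sum to 1 + (-1) + 1 + 2 + (-1) + (-1) = 1. So 0 ≥ 1, which is false.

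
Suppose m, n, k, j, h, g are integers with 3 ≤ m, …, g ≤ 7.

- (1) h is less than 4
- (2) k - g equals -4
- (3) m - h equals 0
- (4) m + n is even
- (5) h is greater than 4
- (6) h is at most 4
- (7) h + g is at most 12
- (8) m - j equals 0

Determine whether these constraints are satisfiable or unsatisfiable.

Unsatisfiable

From constraint 5: h ≥ 5. From constraint 1: h ≤ 3. But 3 < 5, so no value of h works.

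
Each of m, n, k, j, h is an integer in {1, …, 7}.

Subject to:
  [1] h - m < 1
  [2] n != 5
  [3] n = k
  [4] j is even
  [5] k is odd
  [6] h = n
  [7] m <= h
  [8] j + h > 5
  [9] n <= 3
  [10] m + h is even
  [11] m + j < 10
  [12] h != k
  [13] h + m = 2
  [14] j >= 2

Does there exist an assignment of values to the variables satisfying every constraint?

From constraints 3 and 6, h = n = k, so h = k. But constraint 12 says h ≠ k. Contradiction.

Unsatisfiable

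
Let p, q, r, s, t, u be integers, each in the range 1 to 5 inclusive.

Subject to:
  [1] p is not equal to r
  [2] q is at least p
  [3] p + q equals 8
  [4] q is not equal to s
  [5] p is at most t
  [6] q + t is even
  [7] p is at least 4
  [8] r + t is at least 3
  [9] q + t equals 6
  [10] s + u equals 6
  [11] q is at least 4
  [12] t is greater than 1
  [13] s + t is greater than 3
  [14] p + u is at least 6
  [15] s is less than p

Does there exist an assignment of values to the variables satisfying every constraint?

Unsatisfiable

From constraint 11: q ≥ 4. From constraints 5 and 7: t ≥ p ≥ 4. Hence q + t ≥ 8. But constraint 9 requires q + t = 6, and 6 < 8. Contradiction.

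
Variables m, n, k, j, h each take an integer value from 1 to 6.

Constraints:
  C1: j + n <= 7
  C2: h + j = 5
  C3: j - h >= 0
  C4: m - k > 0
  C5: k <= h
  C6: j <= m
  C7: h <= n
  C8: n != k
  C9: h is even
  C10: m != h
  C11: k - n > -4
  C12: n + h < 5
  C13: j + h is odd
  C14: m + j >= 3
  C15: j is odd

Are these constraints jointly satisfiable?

Try m = 3, n = 2, k = 1, j = 3, h = 2.
Check constraint 1: j + n = 5; constraint 2: h + j = 5; constraint 3: j - h = 1. The remaining constraints are straightforward to verify.

Satisfiable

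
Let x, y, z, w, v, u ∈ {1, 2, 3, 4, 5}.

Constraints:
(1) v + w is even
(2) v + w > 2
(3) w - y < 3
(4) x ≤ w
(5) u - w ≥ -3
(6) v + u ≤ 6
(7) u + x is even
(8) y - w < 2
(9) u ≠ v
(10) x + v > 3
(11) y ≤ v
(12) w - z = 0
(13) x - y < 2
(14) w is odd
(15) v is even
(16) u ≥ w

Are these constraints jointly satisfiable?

Unsatisfiable

Constraint 15 makes v even and constraint 14 makes w odd, so v + w must be odd. Constraint 1 says v + w is even — contradiction.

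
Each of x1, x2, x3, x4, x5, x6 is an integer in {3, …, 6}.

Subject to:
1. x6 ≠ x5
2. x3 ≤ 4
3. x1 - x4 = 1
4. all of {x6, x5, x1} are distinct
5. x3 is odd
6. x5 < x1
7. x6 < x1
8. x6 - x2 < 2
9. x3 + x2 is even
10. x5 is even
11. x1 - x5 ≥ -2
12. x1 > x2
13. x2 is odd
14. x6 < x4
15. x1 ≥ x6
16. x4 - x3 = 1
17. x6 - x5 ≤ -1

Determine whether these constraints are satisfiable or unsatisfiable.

One satisfying assignment is x1 = 5, x2 = 3, x3 = 3, x4 = 4, x5 = 4, x6 = 3.
For the less obvious constraints — constraint 3: x1 - x4 = 1; constraint 8: x6 - x2 = 0 — and the others hold by inspection.

Satisfiable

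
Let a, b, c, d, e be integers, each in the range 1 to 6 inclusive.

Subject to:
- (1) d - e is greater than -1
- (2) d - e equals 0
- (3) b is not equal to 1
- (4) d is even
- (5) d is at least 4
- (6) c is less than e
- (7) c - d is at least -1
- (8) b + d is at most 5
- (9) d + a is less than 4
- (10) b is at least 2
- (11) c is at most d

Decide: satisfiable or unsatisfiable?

Unsatisfiable

From constraint 10: b ≥ 2. From constraint 5: d ≥ 4. Hence b + d ≥ 6. But constraint 8 requires b + d ≤ 5, and 5 < 6. Contradiction.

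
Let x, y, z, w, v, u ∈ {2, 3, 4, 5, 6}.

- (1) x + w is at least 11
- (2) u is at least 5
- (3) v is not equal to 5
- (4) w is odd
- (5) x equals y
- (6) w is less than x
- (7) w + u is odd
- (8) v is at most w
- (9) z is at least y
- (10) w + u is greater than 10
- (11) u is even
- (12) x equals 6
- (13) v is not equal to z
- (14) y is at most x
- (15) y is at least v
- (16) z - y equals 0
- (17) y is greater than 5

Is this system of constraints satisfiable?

One satisfying assignment is x = 6, y = 6, z = 6, w = 5, v = 4, u = 6.
For the less obvious constraints — constraint 1: x + w = 11; constraint 10: w + u = 11 — and the others hold by inspection.

Satisfiable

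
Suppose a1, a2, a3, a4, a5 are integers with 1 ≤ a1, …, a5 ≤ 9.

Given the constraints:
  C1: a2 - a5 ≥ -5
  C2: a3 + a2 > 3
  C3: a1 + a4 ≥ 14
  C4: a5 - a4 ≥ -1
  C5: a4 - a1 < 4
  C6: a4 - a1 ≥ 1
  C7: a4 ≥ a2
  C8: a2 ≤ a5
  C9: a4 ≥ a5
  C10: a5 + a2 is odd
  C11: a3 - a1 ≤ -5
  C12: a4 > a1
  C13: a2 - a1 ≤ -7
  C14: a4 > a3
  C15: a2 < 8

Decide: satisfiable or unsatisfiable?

Constraints 1, 4, 6, and 13 give a2 − a5 ≥ -5, a5 − a4 ≥ -1, a4 − a1 ≥ 1, a1 − a2 ≥ 7.
Adding all 4 inequalities: the left sides telescope to 0, and the right sides sum to (-5) + (-1) + 1 + 7 = 2. So 0 ≥ 2, which is false.

Unsatisfiable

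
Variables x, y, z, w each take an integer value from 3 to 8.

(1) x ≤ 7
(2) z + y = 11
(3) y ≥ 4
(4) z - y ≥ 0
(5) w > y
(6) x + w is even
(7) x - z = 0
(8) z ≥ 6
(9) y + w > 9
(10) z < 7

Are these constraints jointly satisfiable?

One satisfying assignment is x = 6, y = 5, z = 6, w = 6.
For the less obvious constraints — constraint 2: z + y = 11; constraint 4: z - y = 1; constraint 7: x - z = 0 — and the others hold by inspection.

Satisfiable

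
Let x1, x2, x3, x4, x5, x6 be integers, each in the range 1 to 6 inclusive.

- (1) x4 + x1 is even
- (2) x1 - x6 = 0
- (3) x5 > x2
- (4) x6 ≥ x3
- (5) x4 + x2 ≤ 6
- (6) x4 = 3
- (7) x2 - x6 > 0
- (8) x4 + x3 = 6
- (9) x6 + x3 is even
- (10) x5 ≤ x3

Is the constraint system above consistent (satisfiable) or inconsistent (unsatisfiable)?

Unsatisfiable

Constraints 3, 4, 7, and 10 give x3 ≤ x6, x6 < x2, x2 < x5, x5 ≤ x3. Chaining: x3 ≤ x6 < x2 < x5 ≤ x3, which forces x3 < x3 — impossible.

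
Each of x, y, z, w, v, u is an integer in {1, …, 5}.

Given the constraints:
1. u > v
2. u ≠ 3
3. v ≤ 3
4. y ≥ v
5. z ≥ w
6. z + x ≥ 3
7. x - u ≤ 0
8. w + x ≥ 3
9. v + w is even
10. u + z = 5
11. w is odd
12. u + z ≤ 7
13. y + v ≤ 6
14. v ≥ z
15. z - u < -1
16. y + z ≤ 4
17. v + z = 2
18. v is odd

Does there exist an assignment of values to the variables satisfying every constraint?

Take x = 3, y = 3, z = 1, w = 1, v = 1, u = 4. Then constraint 6: z + x = 4; constraint 7: x - u = -1; constraint 8: w + x = 4, and every other listed constraint is also met.

Satisfiable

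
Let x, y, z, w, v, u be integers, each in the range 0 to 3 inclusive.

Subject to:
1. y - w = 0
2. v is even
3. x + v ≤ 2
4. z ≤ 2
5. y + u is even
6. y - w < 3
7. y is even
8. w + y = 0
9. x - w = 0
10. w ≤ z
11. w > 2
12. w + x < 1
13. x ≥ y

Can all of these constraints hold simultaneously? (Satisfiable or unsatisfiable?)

From constraint 11: w ≥ 3. From constraints 4 and 10: w ≤ z and z ≤ 2, so w ≤ 2. But 2 < 3, so no value of w works.

Unsatisfiable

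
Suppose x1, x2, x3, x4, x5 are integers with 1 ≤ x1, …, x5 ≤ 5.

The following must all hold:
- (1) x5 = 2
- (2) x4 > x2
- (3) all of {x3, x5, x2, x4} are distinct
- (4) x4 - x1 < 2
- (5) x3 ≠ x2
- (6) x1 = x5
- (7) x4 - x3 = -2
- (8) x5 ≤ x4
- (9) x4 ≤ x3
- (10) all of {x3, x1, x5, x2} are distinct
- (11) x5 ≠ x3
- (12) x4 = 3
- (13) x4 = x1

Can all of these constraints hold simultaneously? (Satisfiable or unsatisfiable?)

Constraint 12 fixes x4 = 3 and constraint 1 fixes x5 = 2. Constraints 6 and 13 give x4 = x1 = x5, so x4 = x5. But 3 ≠ 2 — contradiction.

Unsatisfiable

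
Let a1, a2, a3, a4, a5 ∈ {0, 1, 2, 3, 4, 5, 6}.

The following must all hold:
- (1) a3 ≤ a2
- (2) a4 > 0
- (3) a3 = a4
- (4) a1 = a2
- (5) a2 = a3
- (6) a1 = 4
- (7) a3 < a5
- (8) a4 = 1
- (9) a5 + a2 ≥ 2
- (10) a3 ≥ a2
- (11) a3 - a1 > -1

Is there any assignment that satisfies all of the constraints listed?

Unsatisfiable

Constraint 6 fixes a1 = 4 and constraint 8 fixes a4 = 1. Constraints 3, 4, and 5 give a1 = a2 = a3 = a4, so a1 = a4. But 4 ≠ 1 — contradiction.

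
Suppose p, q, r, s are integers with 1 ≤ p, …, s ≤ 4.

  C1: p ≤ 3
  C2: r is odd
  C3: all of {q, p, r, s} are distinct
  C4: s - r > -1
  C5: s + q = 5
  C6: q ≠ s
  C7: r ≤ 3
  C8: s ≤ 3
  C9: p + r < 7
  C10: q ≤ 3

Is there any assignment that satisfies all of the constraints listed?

Unsatisfiable

Constraints 1, 7, 8, and 10 confine each of q, p, r, s to the 3 values {1, …, 3} (the domain already gives each ≥ 1).
Constraint 3 requires all 4 of them to be distinct, but only 3 values are available — impossible by the pigeonhole principle.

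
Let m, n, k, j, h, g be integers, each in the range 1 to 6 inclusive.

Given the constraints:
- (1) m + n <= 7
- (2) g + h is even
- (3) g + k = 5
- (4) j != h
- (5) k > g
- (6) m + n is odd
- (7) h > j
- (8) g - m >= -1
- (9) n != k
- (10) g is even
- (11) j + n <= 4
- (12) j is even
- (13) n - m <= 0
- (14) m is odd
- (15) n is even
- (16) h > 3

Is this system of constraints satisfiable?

Satisfiable

Try m = 3, n = 2, k = 3, j = 2, h = 6, g = 2.
Check constraint 1: m + n = 5; constraint 3: g + k = 5. The remaining constraints are straightforward to verify.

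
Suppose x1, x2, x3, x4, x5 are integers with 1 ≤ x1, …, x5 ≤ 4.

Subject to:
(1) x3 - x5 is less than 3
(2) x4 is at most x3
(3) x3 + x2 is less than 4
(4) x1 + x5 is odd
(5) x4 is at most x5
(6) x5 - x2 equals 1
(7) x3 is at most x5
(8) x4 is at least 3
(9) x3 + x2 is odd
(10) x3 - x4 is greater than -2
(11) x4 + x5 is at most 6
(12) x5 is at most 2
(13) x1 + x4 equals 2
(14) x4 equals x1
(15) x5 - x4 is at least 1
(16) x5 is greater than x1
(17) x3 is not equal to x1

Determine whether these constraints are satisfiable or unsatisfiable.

Unsatisfiable

From constraints 2 and 8: x3 ≥ x4 and x4 ≥ 3, so x3 ≥ 3. From constraints 7 and 12: x3 ≤ x5 and x5 ≤ 2, so x3 ≤ 2. But 2 < 3, so no value of x3 works.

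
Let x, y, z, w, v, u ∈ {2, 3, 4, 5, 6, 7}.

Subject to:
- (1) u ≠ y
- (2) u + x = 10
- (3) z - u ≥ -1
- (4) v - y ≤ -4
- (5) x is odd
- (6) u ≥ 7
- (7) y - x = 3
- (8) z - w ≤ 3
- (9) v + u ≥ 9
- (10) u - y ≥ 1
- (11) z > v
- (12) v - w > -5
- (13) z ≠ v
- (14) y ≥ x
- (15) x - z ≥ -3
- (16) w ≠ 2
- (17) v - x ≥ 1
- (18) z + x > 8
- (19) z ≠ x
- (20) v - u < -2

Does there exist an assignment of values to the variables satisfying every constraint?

Constraints 3, 4, 10, 15, and 17 give y − v ≥ 4, v − x ≥ 1, x − z ≥ -3, z − u ≥ -1, u − y ≥ 1.
Adding all 5 inequalities: the left sides telescope to 0, and the right sides sum to 4 + 1 + (-3) + (-1) + 1 = 2. So 0 ≥ 2, which is false.

Unsatisfiable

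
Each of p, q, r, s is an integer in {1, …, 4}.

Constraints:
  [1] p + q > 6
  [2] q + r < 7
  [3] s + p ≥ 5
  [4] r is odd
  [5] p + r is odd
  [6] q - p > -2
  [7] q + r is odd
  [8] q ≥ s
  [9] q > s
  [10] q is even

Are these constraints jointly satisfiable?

Satisfiable

Try p = 4, q = 4, r = 1, s = 1.
Check constraint 1: p + q = 8; constraint 2: q + r = 5; constraint 3: s + p = 5. The remaining constraints are straightforward to verify.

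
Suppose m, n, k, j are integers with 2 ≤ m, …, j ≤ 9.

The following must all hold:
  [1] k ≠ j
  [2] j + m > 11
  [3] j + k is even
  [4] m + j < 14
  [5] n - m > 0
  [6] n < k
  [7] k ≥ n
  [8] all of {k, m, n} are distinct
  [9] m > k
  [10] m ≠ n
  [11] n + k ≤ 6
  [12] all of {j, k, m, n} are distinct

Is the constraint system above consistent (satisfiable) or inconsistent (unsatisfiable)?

Constraints 5, 6, and 9 give m < n, n < k, k < m. Chaining: m < n < k < m, which forces m < m — impossible.

Unsatisfiable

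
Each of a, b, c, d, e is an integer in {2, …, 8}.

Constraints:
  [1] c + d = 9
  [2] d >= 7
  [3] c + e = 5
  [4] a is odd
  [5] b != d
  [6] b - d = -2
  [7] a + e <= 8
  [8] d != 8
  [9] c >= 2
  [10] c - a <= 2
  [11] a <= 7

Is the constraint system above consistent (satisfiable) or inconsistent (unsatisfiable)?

Satisfiable

Try a = 3, b = 5, c = 2, d = 7, e = 3.
Check constraint 1: c + d = 9; constraint 3: c + e = 5; constraint 6: b - d = -2. The remaining constraints are straightforward to verify.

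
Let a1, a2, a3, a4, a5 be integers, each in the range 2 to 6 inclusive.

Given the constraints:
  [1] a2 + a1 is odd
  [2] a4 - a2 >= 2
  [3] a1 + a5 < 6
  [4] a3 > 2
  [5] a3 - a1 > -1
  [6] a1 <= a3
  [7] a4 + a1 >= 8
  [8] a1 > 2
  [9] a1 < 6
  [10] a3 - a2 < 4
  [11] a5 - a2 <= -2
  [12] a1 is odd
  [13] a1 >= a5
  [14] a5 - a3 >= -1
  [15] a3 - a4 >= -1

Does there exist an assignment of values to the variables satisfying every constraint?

Constraints 2, 11, 14, and 15 give a2 − a5 ≥ 2, a5 − a3 ≥ -1, a3 − a4 ≥ -1, a4 − a2 ≥ 2.
Adding all 4 inequalities: the left sides telescope to 0, and the right sides sum to 2 + (-1) + (-1) + 2 = 2. So 0 ≥ 2, which is false.

Unsatisfiable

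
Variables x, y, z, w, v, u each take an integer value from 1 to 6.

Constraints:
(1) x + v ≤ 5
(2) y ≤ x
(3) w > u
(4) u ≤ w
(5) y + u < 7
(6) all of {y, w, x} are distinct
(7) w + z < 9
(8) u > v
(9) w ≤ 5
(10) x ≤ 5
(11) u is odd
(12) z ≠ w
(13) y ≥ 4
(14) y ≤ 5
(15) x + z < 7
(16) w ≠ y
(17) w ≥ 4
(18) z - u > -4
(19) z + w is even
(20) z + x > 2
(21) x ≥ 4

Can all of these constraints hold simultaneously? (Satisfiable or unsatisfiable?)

Constraints 9, 10, 13, 14, 17, and 21 confine each of y, w, x to the 2 values {4, 5}.
Constraint 6 requires all 3 of them to be distinct, but only 2 values are available — impossible by the pigeonhole principle.

Unsatisfiable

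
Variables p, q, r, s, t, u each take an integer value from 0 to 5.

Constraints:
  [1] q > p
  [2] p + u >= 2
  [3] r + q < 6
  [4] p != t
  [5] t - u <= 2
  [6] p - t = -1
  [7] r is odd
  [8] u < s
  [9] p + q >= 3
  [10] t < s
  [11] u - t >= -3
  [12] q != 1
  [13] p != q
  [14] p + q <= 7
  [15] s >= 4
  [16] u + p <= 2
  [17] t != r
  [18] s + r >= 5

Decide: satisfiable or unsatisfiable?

Try p = 1, q = 3, r = 1, s = 5, t = 2, u = 1.
Check constraint 2: p + u = 2; constraint 3: r + q = 4; constraint 5: t - u = 1. The remaining constraints are straightforward to verify.

Satisfiable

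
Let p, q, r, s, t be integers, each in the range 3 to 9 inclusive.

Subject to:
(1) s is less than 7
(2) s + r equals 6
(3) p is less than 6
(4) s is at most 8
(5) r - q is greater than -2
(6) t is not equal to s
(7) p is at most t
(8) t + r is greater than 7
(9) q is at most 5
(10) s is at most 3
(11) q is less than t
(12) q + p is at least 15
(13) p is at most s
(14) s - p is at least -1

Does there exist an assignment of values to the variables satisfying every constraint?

Unsatisfiable

From constraint 9: q ≤ 5. From constraints 4 and 13: p ≤ s ≤ 8. Hence q + p ≤ 13. But constraint 12 requires q + p ≥ 15, and 15 > 13. Contradiction.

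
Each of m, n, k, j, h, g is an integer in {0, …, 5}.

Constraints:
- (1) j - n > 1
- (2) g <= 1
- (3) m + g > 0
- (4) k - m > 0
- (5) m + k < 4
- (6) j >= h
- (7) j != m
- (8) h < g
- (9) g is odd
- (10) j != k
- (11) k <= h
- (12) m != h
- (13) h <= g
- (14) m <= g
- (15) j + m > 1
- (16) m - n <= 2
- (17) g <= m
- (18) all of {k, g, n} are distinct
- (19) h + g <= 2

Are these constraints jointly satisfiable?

Constraints 4, 8, 11, and 17 give g ≤ m, m < k, k ≤ h, h < g. Chaining: g ≤ m < k ≤ h < g, which forces g < g — impossible.

Unsatisfiable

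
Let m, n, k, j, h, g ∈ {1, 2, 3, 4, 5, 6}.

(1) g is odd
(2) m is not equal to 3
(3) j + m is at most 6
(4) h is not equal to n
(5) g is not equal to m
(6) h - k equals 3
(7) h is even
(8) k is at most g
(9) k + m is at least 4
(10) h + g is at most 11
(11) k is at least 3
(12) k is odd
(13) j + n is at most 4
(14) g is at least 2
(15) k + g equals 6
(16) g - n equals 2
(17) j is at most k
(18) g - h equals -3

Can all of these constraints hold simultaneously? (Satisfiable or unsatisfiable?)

Try m = 2, n = 1, k = 3, j = 1, h = 6, g = 3.
Check constraint 3: j + m = 3; constraint 6: h - k = 3; constraint 9: k + m = 5. The remaining constraints are straightforward to verify.

Satisfiable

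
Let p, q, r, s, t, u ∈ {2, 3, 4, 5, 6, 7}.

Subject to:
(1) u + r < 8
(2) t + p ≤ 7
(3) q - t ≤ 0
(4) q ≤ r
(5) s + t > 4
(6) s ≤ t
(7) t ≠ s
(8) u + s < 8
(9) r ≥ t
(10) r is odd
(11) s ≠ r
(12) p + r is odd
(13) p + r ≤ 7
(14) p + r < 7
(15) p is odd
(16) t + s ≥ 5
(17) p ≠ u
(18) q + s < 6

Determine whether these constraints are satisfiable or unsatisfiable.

Constraint 15 makes p odd and constraint 10 makes r odd, so p + r must be even. Constraint 12 says p + r is odd — contradiction.

Unsatisfiable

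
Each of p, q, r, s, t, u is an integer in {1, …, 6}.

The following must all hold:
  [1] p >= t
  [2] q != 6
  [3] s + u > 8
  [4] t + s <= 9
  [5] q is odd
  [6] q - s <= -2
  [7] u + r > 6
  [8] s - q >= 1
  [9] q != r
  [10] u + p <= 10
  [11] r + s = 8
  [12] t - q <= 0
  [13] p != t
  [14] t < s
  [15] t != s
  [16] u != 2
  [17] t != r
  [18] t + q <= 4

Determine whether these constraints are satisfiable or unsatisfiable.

Try p = 4, q = 1, r = 3, s = 5, t = 1, u = 5.
Check constraint 3: s + u = 10; constraint 4: t + s = 6; constraint 6: q - s = -4. The remaining constraints are straightforward to verify.

Satisfiable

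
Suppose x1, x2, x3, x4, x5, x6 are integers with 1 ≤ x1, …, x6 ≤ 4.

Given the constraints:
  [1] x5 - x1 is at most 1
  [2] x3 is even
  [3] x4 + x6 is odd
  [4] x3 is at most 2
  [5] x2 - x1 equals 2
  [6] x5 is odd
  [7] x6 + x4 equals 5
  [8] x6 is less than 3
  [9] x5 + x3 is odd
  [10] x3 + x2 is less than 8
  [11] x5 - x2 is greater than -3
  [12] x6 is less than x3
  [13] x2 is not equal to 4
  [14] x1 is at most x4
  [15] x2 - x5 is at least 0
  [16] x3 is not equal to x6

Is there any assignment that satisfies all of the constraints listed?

Satisfiable

Try x1 = 1, x2 = 3, x3 = 2, x4 = 4, x5 = 1, x6 = 1.
Check constraint 1: x5 - x1 = 0; constraint 5: x2 - x1 = 2. The remaining constraints are straightforward to verify.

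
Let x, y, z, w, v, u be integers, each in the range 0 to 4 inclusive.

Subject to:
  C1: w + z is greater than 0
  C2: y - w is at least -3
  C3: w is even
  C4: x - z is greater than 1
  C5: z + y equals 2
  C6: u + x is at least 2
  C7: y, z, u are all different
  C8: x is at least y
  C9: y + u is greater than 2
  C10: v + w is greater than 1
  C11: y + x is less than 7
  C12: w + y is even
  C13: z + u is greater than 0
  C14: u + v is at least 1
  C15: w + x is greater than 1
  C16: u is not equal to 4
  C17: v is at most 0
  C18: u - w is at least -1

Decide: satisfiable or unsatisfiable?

One satisfying assignment is x = 2, y = 2, z = 0, w = 2, v = 0, u = 3.
For the less obvious constraints — constraint 1: w + z = 2; constraint 2: y - w = 0 — and the others hold by inspection.

Satisfiable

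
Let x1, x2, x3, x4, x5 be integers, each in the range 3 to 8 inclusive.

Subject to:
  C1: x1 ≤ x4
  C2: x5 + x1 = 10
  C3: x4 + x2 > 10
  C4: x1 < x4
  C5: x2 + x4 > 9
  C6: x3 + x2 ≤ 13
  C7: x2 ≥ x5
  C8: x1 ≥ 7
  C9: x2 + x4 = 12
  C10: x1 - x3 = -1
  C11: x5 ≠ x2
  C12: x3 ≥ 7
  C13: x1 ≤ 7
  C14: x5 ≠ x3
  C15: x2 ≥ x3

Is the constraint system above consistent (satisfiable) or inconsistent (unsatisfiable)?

From constraints 12 and 15: x2 ≥ x3 ≥ 7. From constraints 1 and 8: x4 ≥ x1 ≥ 7. Hence x2 + x4 ≥ 14. But constraint 9 requires x2 + x4 = 12, and 12 < 14. Contradiction.

Unsatisfiable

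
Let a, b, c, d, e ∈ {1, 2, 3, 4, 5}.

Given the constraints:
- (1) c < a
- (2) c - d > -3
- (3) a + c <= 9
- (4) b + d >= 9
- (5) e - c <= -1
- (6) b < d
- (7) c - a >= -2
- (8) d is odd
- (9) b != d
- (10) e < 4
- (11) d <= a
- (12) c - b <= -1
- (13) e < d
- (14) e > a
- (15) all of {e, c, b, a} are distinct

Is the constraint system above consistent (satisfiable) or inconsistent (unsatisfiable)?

Unsatisfiable

Constraints 5, 6, 11, 12, and 14 give e < c, c < b, b < d, d ≤ a, a < e. Chaining: e < c < b < d ≤ a < e, which forces e < e — impossible.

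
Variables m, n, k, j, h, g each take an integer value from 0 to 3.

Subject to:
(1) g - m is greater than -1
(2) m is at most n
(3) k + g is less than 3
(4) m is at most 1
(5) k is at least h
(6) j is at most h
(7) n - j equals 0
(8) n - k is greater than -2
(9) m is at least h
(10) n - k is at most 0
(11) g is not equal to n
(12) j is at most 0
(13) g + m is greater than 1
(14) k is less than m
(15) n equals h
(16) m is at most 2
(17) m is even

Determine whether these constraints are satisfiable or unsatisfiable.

Constraints 2, 10, and 14 give m ≤ n, n ≤ k, k < m. Chaining: m ≤ n ≤ k < m, which forces m < m — impossible.

Unsatisfiable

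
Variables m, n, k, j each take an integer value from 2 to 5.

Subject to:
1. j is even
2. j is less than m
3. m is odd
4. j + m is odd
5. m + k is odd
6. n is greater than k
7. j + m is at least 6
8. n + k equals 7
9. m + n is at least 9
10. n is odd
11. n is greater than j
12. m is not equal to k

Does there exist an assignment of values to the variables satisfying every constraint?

Satisfiable

Take m = 5, n = 5, k = 2, j = 2. Then constraint 7: j + m = 7; constraint 8: n + k = 7, and every other listed constraint is also met.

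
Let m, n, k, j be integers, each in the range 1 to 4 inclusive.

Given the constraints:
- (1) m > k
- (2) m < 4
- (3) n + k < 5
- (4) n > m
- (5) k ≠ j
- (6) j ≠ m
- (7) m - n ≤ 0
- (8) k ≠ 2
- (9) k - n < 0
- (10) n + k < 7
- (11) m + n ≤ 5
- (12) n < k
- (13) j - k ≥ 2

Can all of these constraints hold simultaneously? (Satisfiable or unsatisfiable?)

Constraints 1, 7, and 12 give k < m, m ≤ n, n < k. Chaining: k < m ≤ n < k, which forces k < k — impossible.

Unsatisfiable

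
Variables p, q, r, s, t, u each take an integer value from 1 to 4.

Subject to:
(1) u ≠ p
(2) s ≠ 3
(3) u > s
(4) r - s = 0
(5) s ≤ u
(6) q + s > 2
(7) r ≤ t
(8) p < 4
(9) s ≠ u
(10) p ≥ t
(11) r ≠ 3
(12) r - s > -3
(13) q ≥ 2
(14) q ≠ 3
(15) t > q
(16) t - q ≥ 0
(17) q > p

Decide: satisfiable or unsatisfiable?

Unsatisfiable

Constraints 10, 16, and 17 give q ≤ t, t ≤ p, p < q. Chaining: q ≤ t ≤ p < q, which forces q < q — impossible.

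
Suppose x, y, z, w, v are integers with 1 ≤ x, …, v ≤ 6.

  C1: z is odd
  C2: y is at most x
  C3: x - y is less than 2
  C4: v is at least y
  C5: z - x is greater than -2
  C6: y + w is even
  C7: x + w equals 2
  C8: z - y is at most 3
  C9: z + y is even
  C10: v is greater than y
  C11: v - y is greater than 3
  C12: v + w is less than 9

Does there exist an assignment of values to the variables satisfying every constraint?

Satisfiable

Setting (x, y, z, w, v) = (1, 1, 1, 1, 6) satisfies everything: constraint 3: x - y = 0; constraint 5: z - x = 0; constraint 7: x + w = 2, and the others follow.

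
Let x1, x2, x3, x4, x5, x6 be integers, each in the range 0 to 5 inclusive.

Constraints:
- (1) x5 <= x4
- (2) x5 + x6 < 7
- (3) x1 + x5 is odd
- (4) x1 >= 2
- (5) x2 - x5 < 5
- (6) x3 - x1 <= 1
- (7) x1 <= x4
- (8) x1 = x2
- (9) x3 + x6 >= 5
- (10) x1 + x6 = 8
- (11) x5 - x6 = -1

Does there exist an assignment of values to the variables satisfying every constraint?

The assignment x1 = 5, x2 = 5, x3 = 4, x4 = 5, x5 = 2, x6 = 3 works:
  constraint 2 holds since x5 + x6 = 5.
  constraint 5 holds since x2 - x5 = 3.
  constraint 6 holds since x3 - x1 = -1.
The rest check out directly.

Satisfiable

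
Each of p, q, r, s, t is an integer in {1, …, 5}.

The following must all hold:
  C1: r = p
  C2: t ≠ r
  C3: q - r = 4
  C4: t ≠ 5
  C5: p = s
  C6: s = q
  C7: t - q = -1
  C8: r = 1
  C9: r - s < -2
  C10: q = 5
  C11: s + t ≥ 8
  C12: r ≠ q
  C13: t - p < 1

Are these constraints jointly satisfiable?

Unsatisfiable

Constraint 8 fixes r = 1 and constraint 10 fixes q = 5. Constraints 1, 5, and 6 give r = p = s = q, so r = q. But 1 ≠ 5 — contradiction.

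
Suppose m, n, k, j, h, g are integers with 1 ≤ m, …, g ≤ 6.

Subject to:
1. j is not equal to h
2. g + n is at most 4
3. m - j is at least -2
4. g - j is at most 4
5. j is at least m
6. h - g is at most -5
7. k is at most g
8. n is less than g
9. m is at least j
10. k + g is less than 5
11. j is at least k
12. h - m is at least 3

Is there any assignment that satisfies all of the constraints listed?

Constraints 3, 4, 6, and 12 give h − m ≥ 3, m − j ≥ -2, j − g ≥ -4, g − h ≥ 5.
Adding all 4 inequalities: the left sides telescope to 0, and the right sides sum to 3 + (-2) + (-4) + 5 = 2. So 0 ≥ 2, which is false.

Unsatisfiable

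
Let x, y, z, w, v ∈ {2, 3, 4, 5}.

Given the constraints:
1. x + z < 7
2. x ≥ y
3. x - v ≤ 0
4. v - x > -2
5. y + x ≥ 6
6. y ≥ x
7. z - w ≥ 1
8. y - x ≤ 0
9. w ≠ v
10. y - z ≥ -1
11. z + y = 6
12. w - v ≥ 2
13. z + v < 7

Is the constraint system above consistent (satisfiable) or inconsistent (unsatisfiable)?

Unsatisfiable

Constraints 3, 7, 8, 10, and 12 give y − z ≥ -1, z − w ≥ 1, w − v ≥ 2, v − x ≥ 0, x − y ≥ 0.
Adding all 5 inequalities: the left sides telescope to 0, and the right sides sum to (-1) + 1 + 2 + 0 + 0 = 2. So 0 ≥ 2, which is false.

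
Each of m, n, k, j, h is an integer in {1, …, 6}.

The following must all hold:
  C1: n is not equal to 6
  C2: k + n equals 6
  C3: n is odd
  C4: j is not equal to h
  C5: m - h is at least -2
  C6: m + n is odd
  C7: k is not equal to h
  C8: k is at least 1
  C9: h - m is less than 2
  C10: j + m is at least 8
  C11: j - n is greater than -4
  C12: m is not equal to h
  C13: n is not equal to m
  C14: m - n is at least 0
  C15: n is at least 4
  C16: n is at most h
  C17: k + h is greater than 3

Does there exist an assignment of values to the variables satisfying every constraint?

The assignment m = 6, n = 5, k = 1, j = 4, h = 5 works:
  constraint 2 holds since k + n = 6.
  constraint 5 holds since m - h = 1.
  constraint 9 holds since h - m = -1.
The rest check out directly.

Satisfiable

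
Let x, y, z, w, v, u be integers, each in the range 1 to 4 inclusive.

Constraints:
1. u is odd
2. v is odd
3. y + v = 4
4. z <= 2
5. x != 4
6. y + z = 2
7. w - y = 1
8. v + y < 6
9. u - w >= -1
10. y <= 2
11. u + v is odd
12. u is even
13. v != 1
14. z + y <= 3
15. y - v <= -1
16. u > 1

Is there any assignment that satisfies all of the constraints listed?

Unsatisfiable

Constraint 1 makes u odd and constraint 2 makes v odd, so u + v must be even. Constraint 11 says u + v is odd — contradiction.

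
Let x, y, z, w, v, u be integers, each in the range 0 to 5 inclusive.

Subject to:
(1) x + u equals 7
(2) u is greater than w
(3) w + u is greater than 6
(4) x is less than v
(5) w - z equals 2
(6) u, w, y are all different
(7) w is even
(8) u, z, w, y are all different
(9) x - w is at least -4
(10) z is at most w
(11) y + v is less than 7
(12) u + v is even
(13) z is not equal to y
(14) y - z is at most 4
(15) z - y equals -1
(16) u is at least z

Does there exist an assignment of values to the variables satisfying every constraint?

Take x = 2, y = 3, z = 2, w = 4, v = 3, u = 5. Then constraint 1: x + u = 7; constraint 3: w + u = 9, and every other listed constraint is also met.

Satisfiable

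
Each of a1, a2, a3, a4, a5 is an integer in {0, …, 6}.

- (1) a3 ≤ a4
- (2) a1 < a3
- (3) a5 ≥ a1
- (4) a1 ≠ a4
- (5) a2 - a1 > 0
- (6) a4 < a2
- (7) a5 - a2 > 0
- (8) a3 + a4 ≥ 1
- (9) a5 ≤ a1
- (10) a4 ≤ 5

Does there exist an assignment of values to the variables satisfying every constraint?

Unsatisfiable

Constraints 1, 2, 6, 7, and 9 give a4 < a2, a2 < a5, a5 ≤ a1, a1 < a3, a3 ≤ a4. Chaining: a4 < a2 < a5 ≤ a1 < a3 ≤ a4, which forces a4 < a4 — impossible.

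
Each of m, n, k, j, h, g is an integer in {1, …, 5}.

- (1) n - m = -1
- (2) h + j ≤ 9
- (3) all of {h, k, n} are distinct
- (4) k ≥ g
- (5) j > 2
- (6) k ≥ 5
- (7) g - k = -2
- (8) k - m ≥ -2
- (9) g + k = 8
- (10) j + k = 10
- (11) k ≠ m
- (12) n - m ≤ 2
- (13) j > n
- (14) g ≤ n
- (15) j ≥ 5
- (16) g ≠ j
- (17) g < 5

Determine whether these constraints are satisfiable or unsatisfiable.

The assignment m = 4, n = 3, k = 5, j = 5, h = 4, g = 3 works:
  constraint 1 holds since n - m = -1.
  constraint 2 holds since h + j = 9.
The rest check out directly.

Satisfiable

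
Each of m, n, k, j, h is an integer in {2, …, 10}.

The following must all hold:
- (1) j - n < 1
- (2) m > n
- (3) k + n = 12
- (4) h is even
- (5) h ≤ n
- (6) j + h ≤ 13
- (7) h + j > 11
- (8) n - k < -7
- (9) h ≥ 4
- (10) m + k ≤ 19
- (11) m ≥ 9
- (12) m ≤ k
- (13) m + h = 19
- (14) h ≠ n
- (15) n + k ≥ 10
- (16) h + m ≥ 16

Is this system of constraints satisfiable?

Unsatisfiable

From constraints 11 and 12: k ≥ m ≥ 9. From constraints 5 and 9: n ≥ h ≥ 4. Hence k + n ≥ 13. But constraint 3 requires k + n = 12, and 12 < 13. Contradiction.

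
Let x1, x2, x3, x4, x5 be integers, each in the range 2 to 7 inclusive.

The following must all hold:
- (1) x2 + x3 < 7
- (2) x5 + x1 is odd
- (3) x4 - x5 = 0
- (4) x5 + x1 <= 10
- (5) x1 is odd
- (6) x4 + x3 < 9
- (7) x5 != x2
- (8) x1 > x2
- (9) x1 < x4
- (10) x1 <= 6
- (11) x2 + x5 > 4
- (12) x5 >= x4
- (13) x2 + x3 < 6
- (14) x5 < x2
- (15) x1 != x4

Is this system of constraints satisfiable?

Unsatisfiable

Constraints 8, 9, 12, and 14 give x4 ≤ x5, x5 < x2, x2 < x1, x1 < x4. Chaining: x4 ≤ x5 < x2 < x1 < x4, which forces x4 < x4 — impossible.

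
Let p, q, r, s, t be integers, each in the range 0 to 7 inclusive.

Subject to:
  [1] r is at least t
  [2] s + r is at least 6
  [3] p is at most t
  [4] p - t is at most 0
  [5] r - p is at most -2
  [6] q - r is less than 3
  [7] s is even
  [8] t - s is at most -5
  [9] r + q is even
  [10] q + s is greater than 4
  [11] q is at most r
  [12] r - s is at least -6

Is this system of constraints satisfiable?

Unsatisfiable

Constraints 4, 5, 8, and 12 give s − t ≥ 5, t − p ≥ 0, p − r ≥ 2, r − s ≥ -6.
Adding all 4 inequalities: the left sides telescope to 0, and the right sides sum to 5 + 0 + 2 + (-6) = 1. So 0 ≥ 1, which is false.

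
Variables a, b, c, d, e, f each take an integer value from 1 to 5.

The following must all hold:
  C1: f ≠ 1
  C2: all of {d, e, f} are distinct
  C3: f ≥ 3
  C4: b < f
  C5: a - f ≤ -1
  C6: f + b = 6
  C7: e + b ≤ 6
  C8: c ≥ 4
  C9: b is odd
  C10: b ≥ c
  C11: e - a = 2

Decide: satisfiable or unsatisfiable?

Unsatisfiable

From constraint 3: f ≥ 3. From constraints 8 and 10: b ≥ c ≥ 4. Hence f + b ≥ 7. But constraint 6 requires f + b = 6, and 6 < 7. Contradiction.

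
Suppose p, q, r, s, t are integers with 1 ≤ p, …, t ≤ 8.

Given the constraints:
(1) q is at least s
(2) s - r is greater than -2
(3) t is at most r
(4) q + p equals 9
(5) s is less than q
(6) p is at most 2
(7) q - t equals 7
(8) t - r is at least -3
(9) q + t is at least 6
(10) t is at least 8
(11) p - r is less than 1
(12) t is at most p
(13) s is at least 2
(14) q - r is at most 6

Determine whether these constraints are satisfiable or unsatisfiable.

Unsatisfiable

From constraints 1 and 13: q ≥ s ≥ 2. From constraints 10 and 12: p ≥ t ≥ 8. Hence q + p ≥ 10. But constraint 4 requires q + p = 9, and 9 < 10. Contradiction.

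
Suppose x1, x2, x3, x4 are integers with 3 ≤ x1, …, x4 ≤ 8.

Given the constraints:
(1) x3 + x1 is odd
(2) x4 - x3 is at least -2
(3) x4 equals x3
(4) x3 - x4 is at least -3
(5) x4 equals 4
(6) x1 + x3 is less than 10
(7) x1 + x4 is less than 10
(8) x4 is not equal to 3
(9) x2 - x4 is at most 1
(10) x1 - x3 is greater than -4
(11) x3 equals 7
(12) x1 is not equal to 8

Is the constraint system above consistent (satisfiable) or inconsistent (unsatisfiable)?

Constraint 5 fixes x4 = 4 and constraint 11 fixes x3 = 7, but constraint 3 requires x4 = x3. Since 4 ≠ 7, contradiction.

Unsatisfiable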